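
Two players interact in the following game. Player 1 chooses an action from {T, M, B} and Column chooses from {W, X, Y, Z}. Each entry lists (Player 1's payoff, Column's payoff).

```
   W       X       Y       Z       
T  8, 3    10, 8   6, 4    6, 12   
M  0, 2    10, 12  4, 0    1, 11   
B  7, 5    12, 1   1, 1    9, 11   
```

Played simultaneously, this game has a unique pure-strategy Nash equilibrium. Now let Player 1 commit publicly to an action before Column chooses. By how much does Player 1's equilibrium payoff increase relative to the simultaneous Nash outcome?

1

Backward induction with Player 1 moving first.
- T: Column compares 3, 8, 4, 12 and picks Z; Player 1 would get 6.
- M: Column compares 2, 12, 0, 11 and picks X; Player 1 would get 10.
- B: Column compares 5, 1, 1, 11 and picks Z; Player 1 would get 9.
Maximizing over 6, 10, 9, Player 1 chooses M. Subgame-perfect outcome: (M, X) with payoffs (10, 12).
Under simultaneous play:
Player 1's best replies: W→T; X→B; Y→T; Z→B.
Column's best replies: T→Z; M→X; B→Z.
The unique mutual best reply is (B, Z), giving (9, 11).
Player 1's commitment gain: 10 − 9 = 1.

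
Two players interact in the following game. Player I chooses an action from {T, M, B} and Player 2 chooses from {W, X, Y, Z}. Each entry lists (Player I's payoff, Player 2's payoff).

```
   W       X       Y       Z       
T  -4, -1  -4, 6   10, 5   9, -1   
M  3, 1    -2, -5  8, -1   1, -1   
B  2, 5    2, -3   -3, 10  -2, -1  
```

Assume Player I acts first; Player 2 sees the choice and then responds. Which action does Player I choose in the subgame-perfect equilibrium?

M

Backward induction with Player I moving first.
- T: BR = X, leader payoff -4.
- M: BR = W, leader payoff 3.
- B: BR = Y, leader payoff -3.
Player I's induced payoffs are -4, 3, -3, so Player I commits to M. Subgame-perfect outcome: (M, W) with payoffs (3, 1).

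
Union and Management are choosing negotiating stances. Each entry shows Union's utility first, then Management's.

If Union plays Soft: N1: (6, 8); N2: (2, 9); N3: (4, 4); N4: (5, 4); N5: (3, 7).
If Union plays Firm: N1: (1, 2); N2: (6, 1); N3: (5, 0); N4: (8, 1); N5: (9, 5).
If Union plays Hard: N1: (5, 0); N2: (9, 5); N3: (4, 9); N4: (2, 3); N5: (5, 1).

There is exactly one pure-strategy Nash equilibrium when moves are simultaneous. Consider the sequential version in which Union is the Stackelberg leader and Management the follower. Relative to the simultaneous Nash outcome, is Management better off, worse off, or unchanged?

unchanged

Backward induction with Union moving first.
- Soft: BR = N2, leader payoff 2.
- Firm: BR = N5, leader payoff 9.
- Hard: BR = N3, leader payoff 4.
Among 2, 9, 4, the best is 9 at Firm. Subgame-perfect outcome: (Firm, N5) with payoffs (9, 5).
For the simultaneous game, intersect best replies.
Union's best replies: N1→Soft; N2→Hard; N3→Firm; N4→Firm; N5→Firm.
Management's best replies: Soft→N2; Firm→N5; Hard→N3.
Only (Firm, N5) has each player best-responding; Nash payoffs (9, 5).
Management earns 5 sequentially versus 5 at the Nash outcome: unchanged.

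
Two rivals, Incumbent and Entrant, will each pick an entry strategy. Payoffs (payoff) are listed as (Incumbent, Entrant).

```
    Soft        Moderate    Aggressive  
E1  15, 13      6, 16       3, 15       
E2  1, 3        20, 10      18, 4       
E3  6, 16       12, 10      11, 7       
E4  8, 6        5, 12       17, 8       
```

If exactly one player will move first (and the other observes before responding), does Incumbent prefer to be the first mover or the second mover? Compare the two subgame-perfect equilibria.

If Incumbent leads: Entrant's best replies are E1→Moderate, E2→Moderate, E3→Soft, E4→Moderate; Incumbent's induced payoffs 6, 20, 6, 5; outcome (E2, Moderate), payoffs (20, 10).
If Entrant leads: Incumbent's best replies are Soft→E1, Moderate→E2, Aggressive→E2; Entrant's induced payoffs 13, 10, 4; outcome (E1, Soft), payoffs (15, 13).
Incumbent gets 20 moving first and 15 moving second, so Incumbent prefers to move first.

first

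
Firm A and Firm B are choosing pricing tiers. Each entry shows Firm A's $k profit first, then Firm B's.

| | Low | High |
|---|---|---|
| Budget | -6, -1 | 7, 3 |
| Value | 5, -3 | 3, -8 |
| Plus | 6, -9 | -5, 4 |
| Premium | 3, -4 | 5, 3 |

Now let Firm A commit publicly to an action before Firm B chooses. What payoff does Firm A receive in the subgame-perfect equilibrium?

7

Backward induction with Firm A moving first.
- Budget → Firm B plays High (best of -1, 3); Firm A gets 7.
- Value → Firm B plays Low (best of -3, -8); Firm A gets 5.
- Plus → Firm B plays High (best of -9, 4); Firm A gets -5.
- Premium → Firm B plays High (best of -4, 3); Firm A gets 5.
Among 7, 5, -5, 5, the best is 7 at Budget. Subgame-perfect outcome: (Budget, High) with payoffs (7, 3).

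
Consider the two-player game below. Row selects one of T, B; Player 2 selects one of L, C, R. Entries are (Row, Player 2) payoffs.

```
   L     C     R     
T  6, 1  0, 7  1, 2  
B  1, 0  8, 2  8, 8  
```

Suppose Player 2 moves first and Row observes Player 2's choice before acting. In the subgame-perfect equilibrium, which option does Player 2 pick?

Solve by backward induction (Player 2 leads).
- L → Row plays T (best of 6, 1); Player 2 gets 1.
- C → Row plays B (best of 0, 8); Player 2 gets 2.
- R → Row plays B (best of 1, 8); Player 2 gets 8.
Among 1, 2, 8, the best is 8 at R. Subgame-perfect outcome: (B, R) with payoffs (8, 8).

R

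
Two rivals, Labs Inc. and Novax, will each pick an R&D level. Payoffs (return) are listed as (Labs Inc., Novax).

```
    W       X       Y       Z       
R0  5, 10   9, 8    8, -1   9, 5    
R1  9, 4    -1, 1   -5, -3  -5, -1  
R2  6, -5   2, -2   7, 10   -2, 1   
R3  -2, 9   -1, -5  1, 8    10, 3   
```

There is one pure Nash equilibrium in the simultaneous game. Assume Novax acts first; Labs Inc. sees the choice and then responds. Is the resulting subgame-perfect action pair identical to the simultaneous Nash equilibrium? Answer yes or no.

Labs Inc. best-responds to each possible Novax move:
- W → Labs Inc. plays R1 (best of 5, 9, 6, -2); Novax gets 4.
- X → Labs Inc. plays R0 (best of 9, -1, 2, -1); Novax gets 8.
- Y → Labs Inc. plays R0 (best of 8, -5, 7, 1); Novax gets -1.
- Z → Labs Inc. plays R3 (best of 9, -5, -2, 10); Novax gets 3.
Novax's induced payoffs are 4, 8, -1, 3, so Novax commits to X. Subgame-perfect outcome: (R0, X) with payoffs (9, 8).
Under simultaneous play:
Labs Inc.'s best replies: W→R1; X→R0; Y→R0; Z→R3.
Novax's best replies: R0→W; R1→W; R2→Y; R3→W.
Only (R1, W) has each player best-responding; Nash payoffs (9, 4).
Sequential outcome (R0, X) differs from the Nash profile (R1, W).

no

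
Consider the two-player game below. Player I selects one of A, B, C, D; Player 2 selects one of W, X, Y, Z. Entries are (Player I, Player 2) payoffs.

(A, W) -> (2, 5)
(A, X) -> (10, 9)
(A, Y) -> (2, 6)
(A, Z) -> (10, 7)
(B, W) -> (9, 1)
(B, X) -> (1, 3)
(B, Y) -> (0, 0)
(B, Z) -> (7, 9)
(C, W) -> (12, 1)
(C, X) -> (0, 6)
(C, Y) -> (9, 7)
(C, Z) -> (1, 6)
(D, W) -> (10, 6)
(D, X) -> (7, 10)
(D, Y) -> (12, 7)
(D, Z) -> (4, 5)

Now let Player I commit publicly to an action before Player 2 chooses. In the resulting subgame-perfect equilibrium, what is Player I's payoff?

10

Backward induction with Player I moving first.
- A → Player 2 plays X (best of 5, 9, 6, 7); Player I gets 10.
- B → Player 2 plays Z (best of 1, 3, 0, 9); Player I gets 7.
- C → Player 2 plays Y (best of 1, 6, 7, 6); Player I gets 9.
- D → Player 2 plays X (best of 6, 10, 7, 5); Player I gets 7.
Player I's induced payoffs are 10, 7, 9, 7, so Player I commits to A. Subgame-perfect outcome: (A, X) with payoffs (10, 9).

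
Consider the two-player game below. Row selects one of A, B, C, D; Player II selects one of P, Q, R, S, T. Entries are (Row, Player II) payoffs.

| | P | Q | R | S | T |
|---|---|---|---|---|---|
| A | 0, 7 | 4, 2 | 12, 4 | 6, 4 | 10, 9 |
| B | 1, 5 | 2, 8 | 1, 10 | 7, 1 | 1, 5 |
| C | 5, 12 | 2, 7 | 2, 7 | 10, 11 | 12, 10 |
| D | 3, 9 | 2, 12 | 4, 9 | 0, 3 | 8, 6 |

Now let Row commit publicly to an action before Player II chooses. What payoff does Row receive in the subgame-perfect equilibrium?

Work backward from Player II's decision.
- A: BR = T, leader payoff 10.
- B: BR = R, leader payoff 1.
- C: BR = P, leader payoff 5.
- D: BR = Q, leader payoff 2.
Maximizing over 10, 1, 5, 2, Row chooses A. Subgame-perfect outcome: (A, T) with payoffs (10, 9).

10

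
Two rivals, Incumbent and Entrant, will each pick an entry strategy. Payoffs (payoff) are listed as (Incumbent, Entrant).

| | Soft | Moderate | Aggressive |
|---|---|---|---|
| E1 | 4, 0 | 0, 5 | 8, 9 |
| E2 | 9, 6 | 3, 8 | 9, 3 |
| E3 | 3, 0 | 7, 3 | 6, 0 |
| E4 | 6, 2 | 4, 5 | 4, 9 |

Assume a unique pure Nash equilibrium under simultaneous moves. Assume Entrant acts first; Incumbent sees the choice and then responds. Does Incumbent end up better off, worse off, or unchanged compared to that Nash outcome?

Incumbent best-responds to each possible Entrant move:
- Soft: BR = E2, leader payoff 6.
- Moderate: BR = E3, leader payoff 3.
- Aggressive: BR = E2, leader payoff 3.
Maximizing over 6, 3, 3, Entrant chooses Soft. Subgame-perfect outcome: (E2, Soft) with payoffs (9, 6).
Under simultaneous play:
Incumbent's best replies: Soft→E2; Moderate→E3; Aggressive→E2.
Entrant's best replies: E1→Aggressive; E2→Moderate; E3→Moderate; E4→Aggressive.
The unique mutual best reply is (E3, Moderate), giving (7, 3).
Incumbent earns 9 sequentially versus 7 at the Nash outcome: better off.

better off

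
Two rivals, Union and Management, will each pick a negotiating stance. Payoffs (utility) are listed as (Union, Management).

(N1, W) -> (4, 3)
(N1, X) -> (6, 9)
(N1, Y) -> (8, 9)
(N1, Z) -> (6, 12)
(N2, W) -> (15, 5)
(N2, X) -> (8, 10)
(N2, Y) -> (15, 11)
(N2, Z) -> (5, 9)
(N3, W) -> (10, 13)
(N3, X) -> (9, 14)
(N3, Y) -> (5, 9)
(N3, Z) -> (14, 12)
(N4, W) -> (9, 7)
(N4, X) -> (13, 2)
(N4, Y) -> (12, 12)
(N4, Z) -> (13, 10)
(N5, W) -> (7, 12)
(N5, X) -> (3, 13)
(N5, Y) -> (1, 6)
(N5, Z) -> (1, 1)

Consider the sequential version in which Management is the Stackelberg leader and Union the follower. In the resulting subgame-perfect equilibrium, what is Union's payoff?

14

Backward induction with Management moving first.
- W: Union compares 4, 15, 10, 9, 7 and picks N2; Management would get 5.
- X: Union compares 6, 8, 9, 13, 3 and picks N4; Management would get 2.
- Y: Union compares 8, 15, 5, 12, 1 and picks N2; Management would get 11.
- Z: Union compares 6, 5, 14, 13, 1 and picks N3; Management would get 12.
Management's induced payoffs are 5, 2, 11, 12, so Management commits to Z. Subgame-perfect outcome: (N3, Z) with payoffs (14, 12).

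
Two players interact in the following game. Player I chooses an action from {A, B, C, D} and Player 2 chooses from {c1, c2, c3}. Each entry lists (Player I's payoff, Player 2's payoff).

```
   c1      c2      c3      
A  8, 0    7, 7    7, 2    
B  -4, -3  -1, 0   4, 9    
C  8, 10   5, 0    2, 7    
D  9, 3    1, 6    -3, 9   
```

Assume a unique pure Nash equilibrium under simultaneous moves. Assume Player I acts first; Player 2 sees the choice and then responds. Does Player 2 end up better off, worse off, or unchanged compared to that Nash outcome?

better off

Player 2 best-responds to each possible Player I move:
- A: Player 2 compares 0, 7, 2 and picks c2; Player I would get 7.
- B: Player 2 compares -3, 0, 9 and picks c3; Player I would get 4.
- C: Player 2 compares 10, 0, 7 and picks c1; Player I would get 8.
- D: Player 2 compares 3, 6, 9 and picks c3; Player I would get -3.
Maximizing over 7, 4, 8, -3, Player I chooses C. Subgame-perfect outcome: (C, c1) with payoffs (8, 10).
For the simultaneous game, intersect best replies.
Player I's best replies: c1→D; c2→A; c3→A.
Player 2's best replies: A→c2; B→c3; C→c1; D→c3.
The unique mutual best reply is (A, c2), giving (7, 7).
Player 2 earns 10 sequentially versus 7 at the Nash outcome: better off.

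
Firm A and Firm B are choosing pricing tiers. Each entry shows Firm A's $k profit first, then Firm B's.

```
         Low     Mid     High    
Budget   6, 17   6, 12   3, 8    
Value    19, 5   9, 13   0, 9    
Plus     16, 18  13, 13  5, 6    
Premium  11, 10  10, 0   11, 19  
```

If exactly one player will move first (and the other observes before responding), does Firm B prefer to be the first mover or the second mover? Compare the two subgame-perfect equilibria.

If Firm A leads: Firm B's best replies are Budget→Low, Value→Mid, Plus→Low, Premium→High; Firm A's induced payoffs 6, 9, 16, 11; outcome (Plus, Low), payoffs (16, 18).
If Firm B leads: Firm A's best replies are Low→Value, Mid→Plus, High→Premium; Firm B's induced payoffs 5, 13, 19; outcome (Premium, High), payoffs (11, 19).
Firm B gets 19 moving first and 18 moving second, so Firm B prefers to move first.

first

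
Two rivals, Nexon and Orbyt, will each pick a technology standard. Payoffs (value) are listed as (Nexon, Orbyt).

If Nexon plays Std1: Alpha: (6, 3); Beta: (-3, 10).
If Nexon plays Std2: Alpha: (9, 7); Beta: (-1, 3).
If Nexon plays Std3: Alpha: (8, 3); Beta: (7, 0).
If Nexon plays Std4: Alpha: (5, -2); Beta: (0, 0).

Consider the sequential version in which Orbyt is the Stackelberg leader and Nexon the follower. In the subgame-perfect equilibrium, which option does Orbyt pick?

Alpha

Solve by backward induction (Orbyt leads).
- Alpha: BR = Std2, leader payoff 7.
- Beta: BR = Std3, leader payoff 0.
Orbyt's induced payoffs are 7, 0, so Orbyt commits to Alpha. Subgame-perfect outcome: (Std2, Alpha) with payoffs (9, 7).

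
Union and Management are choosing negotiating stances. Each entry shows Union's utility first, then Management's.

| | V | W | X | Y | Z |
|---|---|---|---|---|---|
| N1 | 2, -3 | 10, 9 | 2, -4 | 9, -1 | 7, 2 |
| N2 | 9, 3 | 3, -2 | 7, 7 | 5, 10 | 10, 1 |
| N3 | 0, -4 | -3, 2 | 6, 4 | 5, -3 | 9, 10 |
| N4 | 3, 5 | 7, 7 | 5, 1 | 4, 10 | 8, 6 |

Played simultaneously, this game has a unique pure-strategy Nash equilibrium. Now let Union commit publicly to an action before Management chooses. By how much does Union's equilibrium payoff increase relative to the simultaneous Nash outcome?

0

Solve by backward induction (Union leads).
- N1: BR = W, leader payoff 10.
- N2: BR = Y, leader payoff 5.
- N3: BR = Z, leader payoff 9.
- N4: BR = Y, leader payoff 4.
Maximizing over 10, 5, 9, 4, Union chooses N1. Subgame-perfect outcome: (N1, W) with payoffs (10, 9).
For the simultaneous game, intersect best replies.
Union's best replies: V→N2; W→N1; X→N2; Y→N1; Z→N2.
Management's best replies: N1→W; N2→Y; N3→Z; N4→Y.
Only (N1, W) has each player best-responding; Nash payoffs (10, 9).
Union's commitment gain: 10 − 10 = 0.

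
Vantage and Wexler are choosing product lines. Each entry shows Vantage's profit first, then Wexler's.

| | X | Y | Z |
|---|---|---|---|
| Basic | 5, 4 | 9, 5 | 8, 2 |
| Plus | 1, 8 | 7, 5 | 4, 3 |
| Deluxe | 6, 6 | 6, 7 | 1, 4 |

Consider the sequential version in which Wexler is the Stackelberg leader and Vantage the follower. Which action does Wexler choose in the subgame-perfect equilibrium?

Backward induction with Wexler moving first.
- X: Vantage compares 5, 1, 6 and picks Deluxe; Wexler would get 6.
- Y: Vantage compares 9, 7, 6 and picks Basic; Wexler would get 5.
- Z: Vantage compares 8, 4, 1 and picks Basic; Wexler would get 2.
Maximizing over 6, 5, 2, Wexler chooses X. Subgame-perfect outcome: (Deluxe, X) with payoffs (6, 6).

X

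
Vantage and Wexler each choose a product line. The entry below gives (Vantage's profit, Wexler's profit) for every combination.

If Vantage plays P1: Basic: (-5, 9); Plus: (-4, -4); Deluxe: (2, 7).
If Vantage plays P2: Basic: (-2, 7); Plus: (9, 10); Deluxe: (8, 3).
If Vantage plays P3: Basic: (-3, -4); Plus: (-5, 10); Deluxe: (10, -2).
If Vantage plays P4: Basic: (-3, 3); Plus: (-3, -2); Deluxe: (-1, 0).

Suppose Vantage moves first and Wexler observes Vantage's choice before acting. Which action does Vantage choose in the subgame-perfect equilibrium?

P2

Wexler best-responds to each possible Vantage move:
- P1: BR = Basic, leader payoff -5.
- P2: BR = Plus, leader payoff 9.
- P3: BR = Plus, leader payoff -5.
- P4: BR = Basic, leader payoff -3.
Vantage's induced payoffs are -5, 9, -5, -3, so Vantage commits to P2. Subgame-perfect outcome: (P2, Plus) with payoffs (9, 10).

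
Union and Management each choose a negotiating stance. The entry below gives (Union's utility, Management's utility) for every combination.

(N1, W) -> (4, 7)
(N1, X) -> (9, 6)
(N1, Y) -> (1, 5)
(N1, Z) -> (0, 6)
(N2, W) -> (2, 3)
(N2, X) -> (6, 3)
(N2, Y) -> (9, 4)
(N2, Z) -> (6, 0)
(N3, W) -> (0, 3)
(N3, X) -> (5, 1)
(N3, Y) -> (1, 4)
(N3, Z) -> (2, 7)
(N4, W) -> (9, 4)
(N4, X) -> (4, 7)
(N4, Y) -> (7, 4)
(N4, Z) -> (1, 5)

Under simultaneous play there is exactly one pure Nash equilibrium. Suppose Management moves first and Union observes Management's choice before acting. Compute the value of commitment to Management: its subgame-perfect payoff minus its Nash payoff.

Work backward from Union's decision.
- W: Union compares 4, 2, 0, 9 and picks N4; Management would get 4.
- X: Union compares 9, 6, 5, 4 and picks N1; Management would get 6.
- Y: Union compares 1, 9, 1, 7 and picks N2; Management would get 4.
- Z: Union compares 0, 6, 2, 1 and picks N2; Management would get 0.
Management's induced payoffs are 4, 6, 4, 0, so Management commits to X. Subgame-perfect outcome: (N1, X) with payoffs (9, 6).
Now find the simultaneous Nash equilibrium.
Union's best replies: W→N4; X→N1; Y→N2; Z→N2.
Management's best replies: N1→W; N2→Y; N3→Z; N4→X.
The unique mutual best reply is (N2, Y), giving (9, 4).
Management's commitment gain: 6 − 4 = 2.

2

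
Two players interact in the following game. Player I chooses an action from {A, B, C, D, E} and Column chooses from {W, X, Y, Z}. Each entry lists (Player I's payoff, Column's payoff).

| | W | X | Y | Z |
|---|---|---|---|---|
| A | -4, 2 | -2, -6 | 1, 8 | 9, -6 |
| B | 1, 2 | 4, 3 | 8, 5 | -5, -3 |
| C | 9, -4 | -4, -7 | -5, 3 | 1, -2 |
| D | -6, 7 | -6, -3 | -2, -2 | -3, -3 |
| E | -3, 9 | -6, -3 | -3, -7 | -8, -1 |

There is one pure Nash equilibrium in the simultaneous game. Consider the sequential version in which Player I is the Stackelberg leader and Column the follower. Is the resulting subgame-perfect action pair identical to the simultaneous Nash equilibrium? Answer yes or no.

Work backward from Column's decision.
- A: Column compares 2, -6, 8, -6 and picks Y; Player I would get 1.
- B: Column compares 2, 3, 5, -3 and picks Y; Player I would get 8.
- C: Column compares -4, -7, 3, -2 and picks Y; Player I would get -5.
- D: Column compares 7, -3, -2, -3 and picks W; Player I would get -6.
- E: Column compares 9, -3, -7, -1 and picks W; Player I would get -3.
Among 1, 8, -5, -6, -3, the best is 8 at B. Subgame-perfect outcome: (B, Y) with payoffs (8, 5).
Under simultaneous play:
Player I's best replies: W→C; X→B; Y→B; Z→A.
Column's best replies: A→Y; B→Y; C→Y; D→W; E→W.
Only (B, Y) has each player best-responding; Nash payoffs (8, 5).
Sequential outcome (B, Y) coincides with the Nash profile (B, Y).

yes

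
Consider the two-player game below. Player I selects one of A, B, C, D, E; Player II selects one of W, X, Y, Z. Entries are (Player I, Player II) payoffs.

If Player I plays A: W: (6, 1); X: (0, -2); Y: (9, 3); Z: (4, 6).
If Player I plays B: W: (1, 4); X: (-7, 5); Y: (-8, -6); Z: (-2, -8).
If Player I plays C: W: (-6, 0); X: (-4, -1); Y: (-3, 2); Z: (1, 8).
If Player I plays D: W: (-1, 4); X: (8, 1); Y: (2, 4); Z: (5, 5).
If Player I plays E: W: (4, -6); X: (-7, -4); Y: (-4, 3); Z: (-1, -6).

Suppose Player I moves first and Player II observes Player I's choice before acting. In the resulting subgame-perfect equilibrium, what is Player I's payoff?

5

Work backward from Player II's decision.
- A: BR = Z, leader payoff 4.
- B: BR = X, leader payoff -7.
- C: BR = Z, leader payoff 1.
- D: BR = Z, leader payoff 5.
- E: BR = Y, leader payoff -4.
Player I's induced payoffs are 4, -7, 1, 5, -4, so Player I commits to D. Subgame-perfect outcome: (D, Z) with payoffs (5, 5).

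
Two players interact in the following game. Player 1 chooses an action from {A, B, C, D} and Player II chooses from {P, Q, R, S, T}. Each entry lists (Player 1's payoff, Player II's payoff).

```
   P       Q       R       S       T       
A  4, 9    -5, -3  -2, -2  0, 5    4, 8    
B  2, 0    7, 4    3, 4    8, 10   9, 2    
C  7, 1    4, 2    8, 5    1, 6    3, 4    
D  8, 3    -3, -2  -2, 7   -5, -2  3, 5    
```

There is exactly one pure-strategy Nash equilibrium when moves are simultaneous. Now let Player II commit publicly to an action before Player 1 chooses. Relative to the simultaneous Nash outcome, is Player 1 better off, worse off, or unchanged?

unchanged

Work backward from Player 1's decision.
- P: Player 1 compares 4, 2, 7, 8 and picks D; Player II would get 3.
- Q: Player 1 compares -5, 7, 4, -3 and picks B; Player II would get 4.
- R: Player 1 compares -2, 3, 8, -2 and picks C; Player II would get 5.
- S: Player 1 compares 0, 8, 1, -5 and picks B; Player II would get 10.
- T: Player 1 compares 4, 9, 3, 3 and picks B; Player II would get 2.
Player II's induced payoffs are 3, 4, 5, 10, 2, so Player II commits to S. Subgame-perfect outcome: (B, S) with payoffs (8, 10).
Under simultaneous play:
Player 1's best replies: P→D; Q→B; R→C; S→B; T→B.
Player II's best replies: A→P; B→S; C→S; D→R.
Only (B, S) has each player best-responding; Nash payoffs (8, 10).
Player 1 earns 8 sequentially versus 8 at the Nash outcome: unchanged.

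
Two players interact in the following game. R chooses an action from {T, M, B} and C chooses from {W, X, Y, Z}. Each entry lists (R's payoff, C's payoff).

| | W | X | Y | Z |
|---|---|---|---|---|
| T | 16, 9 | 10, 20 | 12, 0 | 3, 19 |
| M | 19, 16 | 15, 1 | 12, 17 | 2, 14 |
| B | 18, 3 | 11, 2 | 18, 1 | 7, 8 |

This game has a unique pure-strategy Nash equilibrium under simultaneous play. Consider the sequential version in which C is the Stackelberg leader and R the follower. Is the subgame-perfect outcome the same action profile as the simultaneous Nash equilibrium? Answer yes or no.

no

Backward induction with C moving first.
- W: R compares 16, 19, 18 and picks M; C would get 16.
- X: R compares 10, 15, 11 and picks M; C would get 1.
- Y: R compares 12, 12, 18 and picks B; C would get 1.
- Z: R compares 3, 2, 7 and picks B; C would get 8.
C's induced payoffs are 16, 1, 1, 8, so C commits to W. Subgame-perfect outcome: (M, W) with payoffs (19, 16).
Under simultaneous play:
R's best replies: W→M; X→M; Y→B; Z→B.
C's best replies: T→X; M→Y; B→Z.
The unique mutual best reply is (B, Z), giving (7, 8).
Sequential outcome (M, W) differs from the Nash profile (B, Z).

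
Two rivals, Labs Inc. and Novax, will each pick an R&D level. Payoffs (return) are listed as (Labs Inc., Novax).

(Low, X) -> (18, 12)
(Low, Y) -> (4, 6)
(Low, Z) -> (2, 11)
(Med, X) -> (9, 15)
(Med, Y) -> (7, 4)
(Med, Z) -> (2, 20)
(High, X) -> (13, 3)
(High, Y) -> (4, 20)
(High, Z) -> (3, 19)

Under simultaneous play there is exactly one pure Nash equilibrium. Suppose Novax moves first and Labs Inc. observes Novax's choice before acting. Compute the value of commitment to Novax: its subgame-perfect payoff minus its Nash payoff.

7

Work backward from Labs Inc.'s decision.
- X: Labs Inc. compares 18, 9, 13 and picks Low; Novax would get 12.
- Y: Labs Inc. compares 4, 7, 4 and picks Med; Novax would get 4.
- Z: Labs Inc. compares 2, 2, 3 and picks High; Novax would get 19.
Among 12, 4, 19, the best is 19 at Z. Subgame-perfect outcome: (High, Z) with payoffs (3, 19).
Under simultaneous play:
Labs Inc.'s best replies: X→Low; Y→Med; Z→High.
Novax's best replies: Low→X; Med→Z; High→Y.
The unique mutual best reply is (Low, X), giving (18, 12).
Novax's commitment gain: 19 − 12 = 7.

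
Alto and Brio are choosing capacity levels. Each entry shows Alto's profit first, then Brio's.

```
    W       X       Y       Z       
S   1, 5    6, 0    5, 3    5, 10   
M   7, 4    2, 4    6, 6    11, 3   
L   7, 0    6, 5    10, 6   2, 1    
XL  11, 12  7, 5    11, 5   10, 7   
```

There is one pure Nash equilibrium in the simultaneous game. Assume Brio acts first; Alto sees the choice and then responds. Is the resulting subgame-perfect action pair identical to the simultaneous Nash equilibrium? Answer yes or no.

Solve by backward induction (Brio leads).
- W: BR = XL, leader payoff 12.
- X: BR = XL, leader payoff 5.
- Y: BR = XL, leader payoff 5.
- Z: BR = M, leader payoff 3.
Brio's induced payoffs are 12, 5, 5, 3, so Brio commits to W. Subgame-perfect outcome: (XL, W) with payoffs (11, 12).
For the simultaneous game, intersect best replies.
Alto's best replies: W→XL; X→XL; Y→XL; Z→M.
Brio's best replies: S→Z; M→Y; L→Y; XL→W.
Only (XL, W) has each player best-responding; Nash payoffs (11, 12).
Sequential outcome (XL, W) coincides with the Nash profile (XL, W).

yes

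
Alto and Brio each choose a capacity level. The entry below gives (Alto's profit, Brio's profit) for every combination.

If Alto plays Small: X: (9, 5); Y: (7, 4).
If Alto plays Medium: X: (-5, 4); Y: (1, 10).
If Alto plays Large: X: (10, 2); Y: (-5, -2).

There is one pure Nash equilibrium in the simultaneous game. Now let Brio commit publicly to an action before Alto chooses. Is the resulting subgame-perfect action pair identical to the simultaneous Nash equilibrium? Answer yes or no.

no

Solve by backward induction (Brio leads).
- X: BR = Large, leader payoff 2.
- Y: BR = Small, leader payoff 4.
Brio's induced payoffs are 2, 4, so Brio commits to Y. Subgame-perfect outcome: (Small, Y) with payoffs (7, 4).
Under simultaneous play:
Alto's best replies: X→Large; Y→Small.
Brio's best replies: Small→X; Medium→Y; Large→X.
Only (Large, X) has each player best-responding; Nash payoffs (10, 2).
Sequential outcome (Small, Y) differs from the Nash profile (Large, X).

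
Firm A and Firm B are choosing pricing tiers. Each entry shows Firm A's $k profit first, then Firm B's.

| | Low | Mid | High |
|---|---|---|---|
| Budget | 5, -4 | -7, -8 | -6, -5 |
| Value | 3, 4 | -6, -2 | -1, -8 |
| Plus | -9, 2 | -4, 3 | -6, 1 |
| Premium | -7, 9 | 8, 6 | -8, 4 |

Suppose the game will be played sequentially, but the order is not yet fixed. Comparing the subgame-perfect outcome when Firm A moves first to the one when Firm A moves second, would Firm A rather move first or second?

second

If Firm A leads: Firm B's best replies are Budget→Low, Value→Low, Plus→Mid, Premium→Low; Firm A's induced payoffs 5, 3, -4, -7; outcome (Budget, Low), payoffs (5, -4).
If Firm B leads: Firm A's best replies are Low→Budget, Mid→Premium, High→Value; Firm B's induced payoffs -4, 6, -8; outcome (Premium, Mid), payoffs (8, 6).
Firm A gets 5 moving first and 8 moving second, so Firm A prefers to move second.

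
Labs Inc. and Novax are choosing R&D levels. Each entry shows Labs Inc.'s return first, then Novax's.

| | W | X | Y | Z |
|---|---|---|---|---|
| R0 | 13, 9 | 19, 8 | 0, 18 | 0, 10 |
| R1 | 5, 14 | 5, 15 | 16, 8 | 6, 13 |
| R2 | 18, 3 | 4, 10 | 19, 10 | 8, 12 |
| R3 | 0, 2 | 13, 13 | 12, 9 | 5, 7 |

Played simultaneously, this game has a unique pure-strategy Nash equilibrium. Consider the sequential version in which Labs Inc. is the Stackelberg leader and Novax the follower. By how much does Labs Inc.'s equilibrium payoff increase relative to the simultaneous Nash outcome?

5

Backward induction with Labs Inc. moving first.
- R0: BR = Y, leader payoff 0.
- R1: BR = X, leader payoff 5.
- R2: BR = Z, leader payoff 8.
- R3: BR = X, leader payoff 13.
Among 0, 5, 8, 13, the best is 13 at R3. Subgame-perfect outcome: (R3, X) with payoffs (13, 13).
Under simultaneous play:
Labs Inc.'s best replies: W→R2; X→R0; Y→R2; Z→R2.
Novax's best replies: R0→Y; R1→X; R2→Z; R3→X.
Only (R2, Z) has each player best-responding; Nash payoffs (8, 12).
Labs Inc.'s commitment gain: 13 − 8 = 5.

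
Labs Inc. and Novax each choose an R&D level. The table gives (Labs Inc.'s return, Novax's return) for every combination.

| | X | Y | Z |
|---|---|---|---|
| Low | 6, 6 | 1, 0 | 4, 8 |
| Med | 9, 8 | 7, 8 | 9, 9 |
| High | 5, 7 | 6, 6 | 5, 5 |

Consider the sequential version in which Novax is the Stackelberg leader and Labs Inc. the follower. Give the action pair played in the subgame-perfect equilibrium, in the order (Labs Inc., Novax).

(Med, Z)

Backward induction with Novax moving first.
- X: Labs Inc. compares 6, 9, 5 and picks Med; Novax would get 8.
- Y: Labs Inc. compares 1, 7, 6 and picks Med; Novax would get 8.
- Z: Labs Inc. compares 4, 9, 5 and picks Med; Novax would get 9.
Novax's induced payoffs are 8, 8, 9, so Novax commits to Z. Subgame-perfect outcome: (Med, Z) with payoffs (9, 9).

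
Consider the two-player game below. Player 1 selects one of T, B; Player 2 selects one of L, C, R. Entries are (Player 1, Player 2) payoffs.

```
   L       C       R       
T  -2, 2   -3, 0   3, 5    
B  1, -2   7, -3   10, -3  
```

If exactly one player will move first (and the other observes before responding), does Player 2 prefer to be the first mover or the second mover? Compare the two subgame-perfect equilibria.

second

If Player 1 leads: Player 2's best replies are T→R, B→L; Player 1's induced payoffs 3, 1; outcome (T, R), payoffs (3, 5).
If Player 2 leads: Player 1's best replies are L→B, C→B, R→B; Player 2's induced payoffs -2, -3, -3; outcome (B, L), payoffs (1, -2).
Player 2 gets -2 moving first and 5 moving second, so Player 2 prefers to move second.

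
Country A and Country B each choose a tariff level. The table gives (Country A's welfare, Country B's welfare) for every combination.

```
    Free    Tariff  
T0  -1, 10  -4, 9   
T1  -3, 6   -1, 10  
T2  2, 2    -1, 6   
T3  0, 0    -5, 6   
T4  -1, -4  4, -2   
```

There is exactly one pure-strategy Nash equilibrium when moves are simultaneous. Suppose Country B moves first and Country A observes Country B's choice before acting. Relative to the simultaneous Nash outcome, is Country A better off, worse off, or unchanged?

worse off

Backward induction with Country B moving first.
- Free → Country A plays T2 (best of -1, -3, 2, 0, -1); Country B gets 2.
- Tariff → Country A plays T4 (best of -4, -1, -1, -5, 4); Country B gets -2.
Country B's induced payoffs are 2, -2, so Country B commits to Free. Subgame-perfect outcome: (T2, Free) with payoffs (2, 2).
For the simultaneous game, intersect best replies.
Country A's best replies: Free→T2; Tariff→T4.
Country B's best replies: T0→Free; T1→Tariff; T2→Tariff; T3→Tariff; T4→Tariff.
Only (T4, Tariff) has each player best-responding; Nash payoffs (4, -2).
Country A earns 2 sequentially versus 4 at the Nash outcome: worse off.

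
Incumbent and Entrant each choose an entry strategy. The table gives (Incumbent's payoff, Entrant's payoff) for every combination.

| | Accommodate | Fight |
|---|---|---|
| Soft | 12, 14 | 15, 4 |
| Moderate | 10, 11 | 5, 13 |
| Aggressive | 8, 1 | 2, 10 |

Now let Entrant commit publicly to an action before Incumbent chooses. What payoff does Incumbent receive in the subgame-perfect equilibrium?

Solve by backward induction (Entrant leads).
- Accommodate: BR = Soft, leader payoff 14.
- Fight: BR = Soft, leader payoff 4.
Entrant's induced payoffs are 14, 4, so Entrant commits to Accommodate. Subgame-perfect outcome: (Soft, Accommodate) with payoffs (12, 14).

12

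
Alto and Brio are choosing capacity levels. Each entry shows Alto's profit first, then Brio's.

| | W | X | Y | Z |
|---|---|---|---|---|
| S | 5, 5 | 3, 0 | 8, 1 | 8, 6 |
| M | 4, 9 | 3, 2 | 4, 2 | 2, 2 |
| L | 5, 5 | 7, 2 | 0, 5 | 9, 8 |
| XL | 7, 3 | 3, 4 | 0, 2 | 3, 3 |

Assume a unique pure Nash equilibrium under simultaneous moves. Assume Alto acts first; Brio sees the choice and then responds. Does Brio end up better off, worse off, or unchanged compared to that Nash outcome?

unchanged

Brio best-responds to each possible Alto move:
- S: Brio compares 5, 0, 1, 6 and picks Z; Alto would get 8.
- M: Brio compares 9, 2, 2, 2 and picks W; Alto would get 4.
- L: Brio compares 5, 2, 5, 8 and picks Z; Alto would get 9.
- XL: Brio compares 3, 4, 2, 3 and picks X; Alto would get 3.
Among 8, 4, 9, 3, the best is 9 at L. Subgame-perfect outcome: (L, Z) with payoffs (9, 8).
For the simultaneous game, intersect best replies.
Alto's best replies: W→XL; X→L; Y→S; Z→L.
Brio's best replies: S→Z; M→W; L→Z; XL→X.
The unique mutual best reply is (L, Z), giving (9, 8).
Brio earns 8 sequentially versus 8 at the Nash outcome: unchanged.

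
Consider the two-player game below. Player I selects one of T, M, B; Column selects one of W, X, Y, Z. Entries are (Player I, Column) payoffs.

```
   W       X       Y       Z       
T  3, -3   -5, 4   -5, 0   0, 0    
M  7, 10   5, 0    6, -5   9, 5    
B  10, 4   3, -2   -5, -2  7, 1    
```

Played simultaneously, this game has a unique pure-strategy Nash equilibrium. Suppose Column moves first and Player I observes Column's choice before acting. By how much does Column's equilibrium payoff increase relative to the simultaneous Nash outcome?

1

Player I best-responds to each possible Column move:
- W → Player I plays B (best of 3, 7, 10); Column gets 4.
- X → Player I plays M (best of -5, 5, 3); Column gets 0.
- Y → Player I plays M (best of -5, 6, -5); Column gets -5.
- Z → Player I plays M (best of 0, 9, 7); Column gets 5.
Column's induced payoffs are 4, 0, -5, 5, so Column commits to Z. Subgame-perfect outcome: (M, Z) with payoffs (9, 5).
Now find the simultaneous Nash equilibrium.
Player I's best replies: W→B; X→M; Y→M; Z→M.
Column's best replies: T→X; M→W; B→W.
The unique mutual best reply is (B, W), giving (10, 4).
Column's commitment gain: 5 − 4 = 1.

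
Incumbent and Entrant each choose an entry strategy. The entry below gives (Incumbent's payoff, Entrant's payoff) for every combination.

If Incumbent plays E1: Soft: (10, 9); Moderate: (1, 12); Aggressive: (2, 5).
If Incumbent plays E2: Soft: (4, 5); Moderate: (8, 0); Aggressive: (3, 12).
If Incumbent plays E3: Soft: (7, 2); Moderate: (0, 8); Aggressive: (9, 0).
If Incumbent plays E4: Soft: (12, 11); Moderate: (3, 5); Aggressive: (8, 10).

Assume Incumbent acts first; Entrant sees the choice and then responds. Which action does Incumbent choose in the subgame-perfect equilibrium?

Work backward from Entrant's decision.
- E1: Entrant compares 9, 12, 5 and picks Moderate; Incumbent would get 1.
- E2: Entrant compares 5, 0, 12 and picks Aggressive; Incumbent would get 3.
- E3: Entrant compares 2, 8, 0 and picks Moderate; Incumbent would get 0.
- E4: Entrant compares 11, 5, 10 and picks Soft; Incumbent would get 12.
Maximizing over 1, 3, 0, 12, Incumbent chooses E4. Subgame-perfect outcome: (E4, Soft) with payoffs (12, 11).

E4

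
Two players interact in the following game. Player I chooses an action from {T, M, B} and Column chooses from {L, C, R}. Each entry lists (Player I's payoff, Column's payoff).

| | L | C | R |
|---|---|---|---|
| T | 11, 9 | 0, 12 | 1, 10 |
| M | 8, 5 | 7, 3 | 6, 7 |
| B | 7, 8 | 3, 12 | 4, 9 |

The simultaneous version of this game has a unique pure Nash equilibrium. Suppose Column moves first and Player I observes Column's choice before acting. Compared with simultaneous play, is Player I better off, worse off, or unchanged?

better off

Player I best-responds to each possible Column move:
- L: BR = T, leader payoff 9.
- C: BR = M, leader payoff 3.
- R: BR = M, leader payoff 7.
Column's induced payoffs are 9, 3, 7, so Column commits to L. Subgame-perfect outcome: (T, L) with payoffs (11, 9).
Under simultaneous play:
Player I's best replies: L→T; C→M; R→M.
Column's best replies: T→C; M→R; B→C.
The unique mutual best reply is (M, R), giving (6, 7).
Player I earns 11 sequentially versus 6 at the Nash outcome: better off.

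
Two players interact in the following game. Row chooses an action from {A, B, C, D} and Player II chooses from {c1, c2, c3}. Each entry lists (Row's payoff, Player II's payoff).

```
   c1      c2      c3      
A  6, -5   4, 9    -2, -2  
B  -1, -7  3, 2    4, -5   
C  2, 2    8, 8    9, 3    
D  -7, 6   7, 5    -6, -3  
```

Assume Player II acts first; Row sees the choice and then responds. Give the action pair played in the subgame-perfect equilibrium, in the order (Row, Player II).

Backward induction with Player II moving first.
- c1: Row compares 6, -1, 2, -7 and picks A; Player II would get -5.
- c2: Row compares 4, 3, 8, 7 and picks C; Player II would get 8.
- c3: Row compares -2, 4, 9, -6 and picks C; Player II would get 3.
Player II's induced payoffs are -5, 8, 3, so Player II commits to c2. Subgame-perfect outcome: (C, c2) with payoffs (8, 8).

(C, c2)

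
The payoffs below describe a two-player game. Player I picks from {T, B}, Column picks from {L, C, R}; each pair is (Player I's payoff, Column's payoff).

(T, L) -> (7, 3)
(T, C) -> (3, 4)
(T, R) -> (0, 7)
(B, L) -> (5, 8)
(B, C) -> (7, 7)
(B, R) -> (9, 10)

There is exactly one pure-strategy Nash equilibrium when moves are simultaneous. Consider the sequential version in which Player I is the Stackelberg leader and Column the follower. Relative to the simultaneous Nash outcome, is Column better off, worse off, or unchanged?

unchanged

Solve by backward induction (Player I leads).
- T → Column plays R (best of 3, 4, 7); Player I gets 0.
- B → Column plays R (best of 8, 7, 10); Player I gets 9.
Maximizing over 0, 9, Player I chooses B. Subgame-perfect outcome: (B, R) with payoffs (9, 10).
Now find the simultaneous Nash equilibrium.
Player I's best replies: L→T; C→B; R→B.
Column's best replies: T→R; B→R.
Only (B, R) has each player best-responding; Nash payoffs (9, 10).
Column earns 10 sequentially versus 10 at the Nash outcome: unchanged.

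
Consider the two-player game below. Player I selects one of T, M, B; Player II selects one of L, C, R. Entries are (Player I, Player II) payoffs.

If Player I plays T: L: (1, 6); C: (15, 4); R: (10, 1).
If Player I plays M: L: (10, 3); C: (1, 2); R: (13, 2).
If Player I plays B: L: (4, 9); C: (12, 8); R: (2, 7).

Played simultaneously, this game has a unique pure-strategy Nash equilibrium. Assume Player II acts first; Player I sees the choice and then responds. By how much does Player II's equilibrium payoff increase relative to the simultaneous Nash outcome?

Backward induction with Player II moving first.
- L → Player I plays M (best of 1, 10, 4); Player II gets 3.
- C → Player I plays T (best of 15, 1, 12); Player II gets 4.
- R → Player I plays M (best of 10, 13, 2); Player II gets 2.
Player II's induced payoffs are 3, 4, 2, so Player II commits to C. Subgame-perfect outcome: (T, C) with payoffs (15, 4).
Under simultaneous play:
Player I's best replies: L→M; C→T; R→M.
Player II's best replies: T→L; M→L; B→L.
Only (M, L) has each player best-responding; Nash payoffs (10, 3).
Player II's commitment gain: 4 − 3 = 1.

1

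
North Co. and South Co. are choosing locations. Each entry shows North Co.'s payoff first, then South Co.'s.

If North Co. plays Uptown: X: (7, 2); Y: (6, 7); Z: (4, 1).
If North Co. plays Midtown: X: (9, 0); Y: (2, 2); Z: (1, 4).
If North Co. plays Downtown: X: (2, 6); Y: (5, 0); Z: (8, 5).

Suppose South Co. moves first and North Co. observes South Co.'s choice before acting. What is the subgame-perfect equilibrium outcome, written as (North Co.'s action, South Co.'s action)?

(Uptown, Y)

Solve by backward induction (South Co. leads).
- X → North Co. plays Midtown (best of 7, 9, 2); South Co. gets 0.
- Y → North Co. plays Uptown (best of 6, 2, 5); South Co. gets 7.
- Z → North Co. plays Downtown (best of 4, 1, 8); South Co. gets 5.
Maximizing over 0, 7, 5, South Co. chooses Y. Subgame-perfect outcome: (Uptown, Y) with payoffs (6, 7).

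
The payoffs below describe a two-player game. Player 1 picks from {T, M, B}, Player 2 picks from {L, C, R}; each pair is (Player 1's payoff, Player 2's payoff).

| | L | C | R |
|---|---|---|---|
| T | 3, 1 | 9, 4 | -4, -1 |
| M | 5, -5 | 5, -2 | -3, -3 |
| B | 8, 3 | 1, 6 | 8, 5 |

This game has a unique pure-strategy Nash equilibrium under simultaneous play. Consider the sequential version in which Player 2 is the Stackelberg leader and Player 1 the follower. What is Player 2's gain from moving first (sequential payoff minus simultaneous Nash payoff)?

Work backward from Player 1's decision.
- L → Player 1 plays B (best of 3, 5, 8); Player 2 gets 3.
- C → Player 1 plays T (best of 9, 5, 1); Player 2 gets 4.
- R → Player 1 plays B (best of -4, -3, 8); Player 2 gets 5.
Player 2's induced payoffs are 3, 4, 5, so Player 2 commits to R. Subgame-perfect outcome: (B, R) with payoffs (8, 5).
For the simultaneous game, intersect best replies.
Player 1's best replies: L→B; C→T; R→B.
Player 2's best replies: T→C; M→C; B→C.
The unique mutual best reply is (T, C), giving (9, 4).
Player 2's commitment gain: 5 − 4 = 1.

1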